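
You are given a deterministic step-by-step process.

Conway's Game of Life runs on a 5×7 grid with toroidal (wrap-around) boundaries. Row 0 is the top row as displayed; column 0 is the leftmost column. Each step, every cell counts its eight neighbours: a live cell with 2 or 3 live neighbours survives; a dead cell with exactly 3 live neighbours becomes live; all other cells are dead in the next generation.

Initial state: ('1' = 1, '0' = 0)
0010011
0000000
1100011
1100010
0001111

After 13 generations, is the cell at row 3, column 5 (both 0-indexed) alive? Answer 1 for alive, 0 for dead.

1

t=0: 0010011
0000000
1100011
1100010
0001111
t=1: 0001001
0100000
0100010
0110000
0111000
t=2: 1101000
1010000
1100000
1001000
1101000
t=3: 0001001
0010001
1010001
0000001
0001101
t=4: 1011101
0111011
1100011
0001001
1001101
t=5: 0000000
0000000
0101000
0111000
0100000
t=6: 0000000
0000000
0101000
1101000
0100000
t=7: 0000000
0000000
1100000
1100000
1110000
t=8: 0100000
0000000
1100000
0000001
1010000
t=9: 0100000
1100000
1000000
0000001
1100000
t=10: 0010000
1100000
1100001
0100001
1100000
t=11: 0010000
0010001
0010001
0010001
1110000
t=12: 1011000
0111000
1111011
0011001
1011000
t=13: 1000100
0000000
0000011
0000010
1000101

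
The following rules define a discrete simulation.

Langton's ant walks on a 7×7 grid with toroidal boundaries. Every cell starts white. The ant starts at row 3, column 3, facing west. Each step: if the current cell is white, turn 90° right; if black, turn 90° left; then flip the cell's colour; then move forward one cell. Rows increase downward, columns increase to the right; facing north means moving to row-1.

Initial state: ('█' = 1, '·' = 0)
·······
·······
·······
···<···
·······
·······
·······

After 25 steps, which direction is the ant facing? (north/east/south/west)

north

0) ·······
·······
·······
···<···
·······
·······
·······
1) ·······
·······
···^···
···█···
·······
·······
·······
2) ·······
·······
···█>··
···█···
·······
·······
·······
3) ·······
·······
···██··
···█v··
·······
·······
·······
4) ·······
·······
···██··
···<█··
·······
·······
·······
5) ·······
·······
···██··
····█··
···v···
·······
·······
6) ·······
·······
···██··
····█··
··<█···
·······
·······
7) ·······
·······
···██··
··^·█··
··██···
·······
·······
8) ·······
·······
···██··
··█>█··
··██···
·······
·······
9) ·······
·······
···██··
··███··
··█v···
·······
·······
10) ·······
·······
···██··
··███··
··█·>··
·······
·······
11) ·······
·······
···██··
··███··
··█·█··
····v··
·······
12) ·······
·······
···██··
··███··
··█·█··
···<█··
·······
13) ·······
·······
···██··
··███··
··█^█··
···██··
·······
14) ·······
·······
···██··
··███··
··██>··
···██··
·······
15) ·······
·······
···██··
··██^··
··██···
···██··
·······
16) ·······
·······
···██··
··█<···
··██···
···██··
·······
17) ·······
·······
···██··
··█····
··█v···
···██··
·······
18) ·······
·······
···██··
··█····
··█·>··
···██··
·······
19) ·······
·······
···██··
··█····
··█·█··
···█v··
·······
20) ·······
·······
···██··
··█····
··█·█··
···█·>·
·······
21) ·······
·······
···██··
··█····
··█·█··
···█·█·
·····v·
22) ·······
·······
···██··
··█····
··█·█··
···█·█·
····<█·
23) ·······
·······
···██··
··█····
··█·█··
···█^█·
····██·
24) ·······
·······
···██··
··█····
··█·█··
···██>·
····██·
25) ·······
·······
···██··
··█····
··█·█^·
···██··
····██·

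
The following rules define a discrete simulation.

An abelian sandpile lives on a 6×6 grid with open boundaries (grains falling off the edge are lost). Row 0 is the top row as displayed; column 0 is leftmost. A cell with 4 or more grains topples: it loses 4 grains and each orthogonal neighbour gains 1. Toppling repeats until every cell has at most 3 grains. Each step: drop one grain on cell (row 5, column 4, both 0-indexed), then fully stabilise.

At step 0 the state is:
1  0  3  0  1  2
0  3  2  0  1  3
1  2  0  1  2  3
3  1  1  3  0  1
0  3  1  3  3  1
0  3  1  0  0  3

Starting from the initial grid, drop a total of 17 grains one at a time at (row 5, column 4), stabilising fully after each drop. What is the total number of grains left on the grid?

step 0: 1  0  3  0  1  2
0  3  2  0  1  3
1  2  0  1  2  3
3  1  1  3  0  1
0  3  1  3  3  1
0  3  1  0  0  3
step 1: 1  0  3  0  1  2
0  3  2  0  1  3
1  2  0  1  2  3
3  1  1  3  0  1
0  3  1  3  3  1
0  3  1  0  1  3
step 2: 1  0  3  0  1  2
0  3  2  0  1  3
1  2  0  1  2  3
3  1  1  3  0  1
0  3  1  3  3  1
0  3  1  0  2  3
step 3: 1  0  3  0  1  2
0  3  2  0  1  3
1  2  0  1  2  3
3  1  1  3  0  1
0  3  1  3  3  1
0  3  1  0  3  3
step 4: 1  0  3  0  1  2
0  3  2  0  1  3
1  2  0  2  2  3
3  1  2  0  2  1
0  3  2  1  1  3
0  3  1  2  2  0
step 5: 1  0  3  0  1  2
0  3  2  0  1  3
1  2  0  2  2  3
3  1  2  0  2  1
0  3  2  1  1  3
0  3  1  2  3  0
step 6: 1  0  3  0  1  2
0  3  2  0  1  3
1  2  0  2  2  3
3  1  2  0  2  1
0  3  2  1  2  3
0  3  1  3  0  1
step 7: 1  0  3  0  1  2
0  3  2  0  1  3
1  2  0  2  2  3
3  1  2  0  2  1
0  3  2  1  2  3
0  3  1  3  1  1
step 8: 1  0  3  0  1  2
0  3  2  0  1  3
1  2  0  2  2  3
3  1  2  0  2  1
0  3  2  1  2  3
0  3  1  3  2  1
step 9: 1  0  3  0  1  2
0  3  2  0  1  3
1  2  0  2  2  3
3  1  2  0  2  1
0  3  2  1  2  3
0  3  1  3  3  1
step 10: 1  0  3  0  1  2
0  3  2  0  1  3
1  2  0  2  2  3
3  1  2  0  2  1
0  3  2  2  3  3
0  3  2  0  1  2
step 11: 1  0  3  0  1  2
0  3  2  0  1  3
1  2  0  2  2  3
3  1  2  0  2  1
0  3  2  2  3  3
0  3  2  0  2  2
step 12: 1  0  3  0  1  2
0  3  2  0  1  3
1  2  0  2  2  3
3  1  2  0  2  1
0  3  2  2  3  3
0  3  2  0  3  2
step 13: 1  0  3  0  1  2
0  3  2  0  1  3
1  2  0  2  2  3
3  1  2  0  3  2
0  3  2  3  1  1
0  3  2  1  2  0
step 14: 1  0  3  0  1  2
0  3  2  0  1  3
1  2  0  2  2  3
3  1  2  0  3  2
0  3  2  3  1  1
0  3  2  1  3  0
step 15: 1  0  3  0  1  2
0  3  2  0  1  3
1  2  0  2  2  3
3  1  2  0  3  2
0  3  2  3  2  1
0  3  2  2  0  1
step 16: 1  0  3  0  1  2
0  3  2  0  1  3
1  2  0  2  2  3
3  1  2  0  3  2
0  3  2  3  2  1
0  3  2  2  1  1
step 17: 1  0  3  0  1  2
0  3  2  0  1  3
1  2  0  2  2  3
3  1  2  0  3  2
0  3  2  3  2  1
0  3  2  2  2  1

58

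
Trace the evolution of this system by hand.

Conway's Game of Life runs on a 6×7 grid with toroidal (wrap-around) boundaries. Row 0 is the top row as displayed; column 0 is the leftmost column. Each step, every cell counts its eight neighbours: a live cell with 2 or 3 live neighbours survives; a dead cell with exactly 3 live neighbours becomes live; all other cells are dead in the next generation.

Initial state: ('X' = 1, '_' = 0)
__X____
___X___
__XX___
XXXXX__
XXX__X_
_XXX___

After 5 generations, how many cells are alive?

2

gen 0: __X____
___X___
__XX___
XXXXX__
XXX__X_
_XXX___
gen 1: _X_____
___X___
_______
X___X_X
______X
X__X___
gen 2: __X____
_______
_______
X____XX
_____XX
X______
gen 3: _______
_______
______X
X____X_
_____X_
______X
gen 4: _______
_______
______X
_____X_
_____X_
_______
gen 5: _______
_______
_______
_____XX
_______
_______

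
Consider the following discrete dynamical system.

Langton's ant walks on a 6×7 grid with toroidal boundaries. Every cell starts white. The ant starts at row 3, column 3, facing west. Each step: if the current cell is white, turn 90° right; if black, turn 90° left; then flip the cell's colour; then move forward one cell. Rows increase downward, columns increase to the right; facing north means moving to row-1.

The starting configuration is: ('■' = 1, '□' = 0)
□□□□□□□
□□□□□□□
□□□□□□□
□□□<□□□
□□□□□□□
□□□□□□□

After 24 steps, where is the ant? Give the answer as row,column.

0) □□□□□□□
□□□□□□□
□□□□□□□
□□□<□□□
□□□□□□□
□□□□□□□
1) □□□□□□□
□□□□□□□
□□□^□□□
□□□■□□□
□□□□□□□
□□□□□□□
2) □□□□□□□
□□□□□□□
□□□■>□□
□□□■□□□
□□□□□□□
□□□□□□□
3) □□□□□□□
□□□□□□□
□□□■■□□
□□□■v□□
□□□□□□□
□□□□□□□
4) □□□□□□□
□□□□□□□
□□□■■□□
□□□<■□□
□□□□□□□
□□□□□□□
5) □□□□□□□
□□□□□□□
□□□■■□□
□□□□■□□
□□□v□□□
□□□□□□□
6) □□□□□□□
□□□□□□□
□□□■■□□
□□□□■□□
□□<■□□□
□□□□□□□
7) □□□□□□□
□□□□□□□
□□□■■□□
□□^□■□□
□□■■□□□
□□□□□□□
8) □□□□□□□
□□□□□□□
□□□■■□□
□□■>■□□
□□■■□□□
□□□□□□□
9) □□□□□□□
□□□□□□□
□□□■■□□
□□■■■□□
□□■v□□□
□□□□□□□
10) □□□□□□□
□□□□□□□
□□□■■□□
□□■■■□□
□□■□>□□
□□□□□□□
11) □□□□□□□
□□□□□□□
□□□■■□□
□□■■■□□
□□■□■□□
□□□□v□□
12) □□□□□□□
□□□□□□□
□□□■■□□
□□■■■□□
□□■□■□□
□□□<■□□
13) □□□□□□□
□□□□□□□
□□□■■□□
□□■■■□□
□□■^■□□
□□□■■□□
14) □□□□□□□
□□□□□□□
□□□■■□□
□□■■■□□
□□■■>□□
□□□■■□□
15) □□□□□□□
□□□□□□□
□□□■■□□
□□■■^□□
□□■■□□□
□□□■■□□
16) □□□□□□□
□□□□□□□
□□□■■□□
□□■<□□□
□□■■□□□
□□□■■□□
17) □□□□□□□
□□□□□□□
□□□■■□□
□□■□□□□
□□■v□□□
□□□■■□□
18) □□□□□□□
□□□□□□□
□□□■■□□
□□■□□□□
□□■□>□□
□□□■■□□
19) □□□□□□□
□□□□□□□
□□□■■□□
□□■□□□□
□□■□■□□
□□□■v□□
20) □□□□□□□
□□□□□□□
□□□■■□□
□□■□□□□
□□■□■□□
□□□■□>□
21) □□□□□v□
□□□□□□□
□□□■■□□
□□■□□□□
□□■□■□□
□□□■□■□
22) □□□□<■□
□□□□□□□
□□□■■□□
□□■□□□□
□□■□■□□
□□□■□■□
23) □□□□■■□
□□□□□□□
□□□■■□□
□□■□□□□
□□■□■□□
□□□■^■□
24) □□□□■■□
□□□□□□□
□□□■■□□
□□■□□□□
□□■□■□□
□□□■■>□

5,5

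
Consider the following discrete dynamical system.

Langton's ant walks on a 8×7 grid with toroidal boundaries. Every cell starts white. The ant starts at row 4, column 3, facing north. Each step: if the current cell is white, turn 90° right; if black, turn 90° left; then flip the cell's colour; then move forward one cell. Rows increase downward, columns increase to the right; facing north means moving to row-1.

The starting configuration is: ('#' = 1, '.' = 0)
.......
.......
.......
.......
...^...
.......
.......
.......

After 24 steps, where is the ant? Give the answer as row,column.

6,1

k=0  .......
.......
.......
.......
...^...
.......
.......
.......
k=1  .......
.......
.......
.......
...#>..
.......
.......
.......
k=2  .......
.......
.......
.......
...##..
....v..
.......
.......
k=3  .......
.......
.......
.......
...##..
...<#..
.......
.......
k=4  .......
.......
.......
.......
...^#..
...##..
.......
.......
k=5  .......
.......
.......
.......
..<.#..
...##..
.......
.......
k=6  .......
.......
.......
..^....
..#.#..
...##..
.......
.......
k=7  .......
.......
.......
..#>...
..#.#..
...##..
.......
.......
k=8  .......
.......
.......
..##...
..#v#..
...##..
.......
.......
k=9  .......
.......
.......
..##...
..<##..
...##..
.......
.......
k=10  .......
.......
.......
..##...
...##..
..v##..
.......
.......
k=11  .......
.......
.......
..##...
...##..
.<###..
.......
.......
k=12  .......
.......
.......
..##...
.^.##..
.####..
.......
.......
k=13  .......
.......
.......
..##...
.#>##..
.####..
.......
.......
k=14  .......
.......
.......
..##...
.####..
.#v##..
.......
.......
k=15  .......
.......
.......
..##...
.####..
.#.>#..
.......
.......
k=16  .......
.......
.......
..##...
.##^#..
.#..#..
.......
.......
k=17  .......
.......
.......
..##...
.#<.#..
.#..#..
.......
.......
k=18  .......
.......
.......
..##...
.#..#..
.#v.#..
.......
.......
k=19  .......
.......
.......
..##...
.#..#..
.<#.#..
.......
.......
k=20  .......
.......
.......
..##...
.#..#..
..#.#..
.v.....
.......
k=21  .......
.......
.......
..##...
.#..#..
..#.#..
<#.....
.......
k=22  .......
.......
.......
..##...
.#..#..
^.#.#..
##.....
.......
k=23  .......
.......
.......
..##...
.#..#..
#>#.#..
##.....
.......
k=24  .......
.......
.......
..##...
.#..#..
###.#..
#v.....
.......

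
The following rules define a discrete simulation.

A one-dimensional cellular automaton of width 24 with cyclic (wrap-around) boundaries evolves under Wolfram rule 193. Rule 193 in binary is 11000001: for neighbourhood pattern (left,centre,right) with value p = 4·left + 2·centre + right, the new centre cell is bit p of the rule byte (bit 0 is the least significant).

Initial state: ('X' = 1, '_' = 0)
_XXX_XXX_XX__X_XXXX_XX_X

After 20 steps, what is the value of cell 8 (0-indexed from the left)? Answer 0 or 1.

0

gen 0: _XXX_XXX_XX__X_XXXX_XX_X
gen 1: __XX__XX__X_____XXX__X__
gen 2: X__X___X____XXX__XX____X
gen 3: X____X___XX__XX___X_XX__
gen 4: __XX___X__X___X_X____X__
gen 5: X__X_X______X_____XX___X
gen 6: X______XXXX___XXX__X_X__
gen 7: __XXXX__XXX_X__XX_______
gen 8: X__XXX___XX_____X_XXXXXX
gen 9: X___XX_X__X_XXX____XXXXX
gen 10: X_X__X_______XX_XX__XXXX
gen 11: X______XXXXX__X__X___XXX
gen 12: X_XXXX__XXXX_______X__XX
gen 13: X__XXX___XXX_XXXXX_____X
gen 14: X___XX_X__XX__XXXX_XXX__
gen 15: __X__X_____X___XXX__XX__
gen 16: X______XXX___X__XX___X_X
gen 17: X_XXXX__XX_X_____X_X____
gen 18: ___XXX___X___XXX_____XX_
gen 19: XX__XX_X___X__XX_XXX__X_
gen 20: _X___X___X_____X__XX____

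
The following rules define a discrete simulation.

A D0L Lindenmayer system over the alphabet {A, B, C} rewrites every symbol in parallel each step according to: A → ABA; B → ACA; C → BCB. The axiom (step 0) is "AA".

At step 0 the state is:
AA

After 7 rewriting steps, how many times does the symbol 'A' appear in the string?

[0] AA
[1] ABAABA
[2] ABAACAABAABAACAABA
[3] ABAACAABAABABCBABAABAACAABAABAACAABAABABCBABAABAACAABA
[4] ABAACAABAABABCBABAABAACAABAABAACAABAACABCBACAABAACAABAABAA…AABAABAACAABAACABCBACAABAACAABAABAACAABAABABCBABAABAACAABA  (len 162)
[5] ABAACAABAABABCBABAABAACAABAABAACAABAACABCBACAABAACAABAABAA…AABAABAACAABAACABCBACAABAACAABAABAACAABAABABCBABAABAACAABA  (len 486)
[6] ABAACAABAABABCBABAABAACAABAABAACAABAACABCBACAABAACAABAABAA…AABAABAACAABAACABCBACAABAACAABAABAACAABAABABCBABAABAACAABA  (len 1458)
[7] ABAACAABAABABCBABAABAACAABAABAACAABAACABCBACAABAACAABAABAA…AABAABAACAABAACABCBACAABAACAABAABAACAABAABABCBABAABAACAABA  (len 4374)

2504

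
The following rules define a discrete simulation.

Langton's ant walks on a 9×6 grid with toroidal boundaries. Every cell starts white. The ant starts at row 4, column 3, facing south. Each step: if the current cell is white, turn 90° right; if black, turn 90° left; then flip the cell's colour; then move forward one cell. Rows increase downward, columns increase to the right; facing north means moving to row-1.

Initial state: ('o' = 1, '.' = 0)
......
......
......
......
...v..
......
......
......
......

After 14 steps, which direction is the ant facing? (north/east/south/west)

north

0) ......
......
......
......
...v..
......
......
......
......
1) ......
......
......
......
..<o..
......
......
......
......
2) ......
......
......
..^...
..oo..
......
......
......
......
3) ......
......
......
..o>..
..oo..
......
......
......
......
4) ......
......
......
..oo..
..ov..
......
......
......
......
5) ......
......
......
..oo..
..o.>.
......
......
......
......
6) ......
......
......
..oo..
..o.o.
....v.
......
......
......
7) ......
......
......
..oo..
..o.o.
...<o.
......
......
......
8) ......
......
......
..oo..
..o^o.
...oo.
......
......
......
9) ......
......
......
..oo..
..oo>.
...oo.
......
......
......
10) ......
......
......
..oo^.
..oo..
...oo.
......
......
......
11) ......
......
......
..ooo>
..oo..
...oo.
......
......
......
12) ......
......
......
..oooo
..oo.v
...oo.
......
......
......
13) ......
......
......
..oooo
..oo<o
...oo.
......
......
......
14) ......
......
......
..oo^o
..oooo
...oo.
......
......
......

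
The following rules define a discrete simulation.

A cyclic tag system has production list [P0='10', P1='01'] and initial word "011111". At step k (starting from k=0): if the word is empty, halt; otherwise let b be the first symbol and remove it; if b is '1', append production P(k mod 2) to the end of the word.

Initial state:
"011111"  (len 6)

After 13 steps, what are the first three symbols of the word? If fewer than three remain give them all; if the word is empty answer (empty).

0) "011111"  (len 6)
1) "11111"  (len 5)
2) "111101"  (len 6)
3) "1110110"  (len 7)
4) "11011001"  (len 8)
5) "101100110"  (len 9)
6) "0110011001"  (len 10)
7) "110011001"  (len 9)
8) "1001100101"  (len 10)
9) "00110010110"  (len 11)
10) "0110010110"  (len 10)
11) "110010110"  (len 9)
12) "1001011001"  (len 10)
13) "00101100110"  (len 11)

001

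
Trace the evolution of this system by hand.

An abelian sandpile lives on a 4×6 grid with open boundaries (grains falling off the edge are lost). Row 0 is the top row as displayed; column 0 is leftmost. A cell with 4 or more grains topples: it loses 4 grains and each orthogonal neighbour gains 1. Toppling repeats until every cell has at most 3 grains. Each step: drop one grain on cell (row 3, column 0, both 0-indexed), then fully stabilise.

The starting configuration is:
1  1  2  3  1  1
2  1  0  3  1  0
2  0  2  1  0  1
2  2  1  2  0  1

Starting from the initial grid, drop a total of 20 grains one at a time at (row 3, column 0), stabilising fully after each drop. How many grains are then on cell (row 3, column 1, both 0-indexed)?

k=0  1  1  2  3  1  1
2  1  0  3  1  0
2  0  2  1  0  1
2  2  1  2  0  1
k=1  1  1  2  3  1  1
2  1  0  3  1  0
2  0  2  1  0  1
3  2  1  2  0  1
k=2  1  1  2  3  1  1
2  1  0  3  1  0
3  0  2  1  0  1
0  3  1  2  0  1
k=3  1  1  2  3  1  1
2  1  0  3  1  0
3  0  2  1  0  1
1  3  1  2  0  1
k=4  1  1  2  3  1  1
2  1  0  3  1  0
3  0  2  1  0  1
2  3  1  2  0  1
k=5  1  1  2  3  1  1
2  1  0  3  1  0
3  0  2  1  0  1
3  3  1  2  0  1
k=6  1  1  2  3  1  1
3  1  0  3  1  0
0  2  2  1  0  1
2  0  2  2  0  1
k=7  1  1  2  3  1  1
3  1  0  3  1  0
0  2  2  1  0  1
3  0  2  2  0  1
k=8  1  1  2  3  1  1
3  1  0  3  1  0
1  2  2  1  0  1
0  1  2  2  0  1
k=9  1  1  2  3  1  1
3  1  0  3  1  0
1  2  2  1  0  1
1  1  2  2  0  1
k=10  1  1  2  3  1  1
3  1  0  3  1  0
1  2  2  1  0  1
2  1  2  2  0  1
k=11  1  1  2  3  1  1
3  1  0  3  1  0
1  2  2  1  0  1
3  1  2  2  0  1
k=12  1  1  2  3  1  1
3  1  0  3  1  0
2  2  2  1  0  1
0  2  2  2  0  1
k=13  1  1  2  3  1  1
3  1  0  3  1  0
2  2  2  1  0  1
1  2  2  2  0  1
k=14  1  1  2  3  1  1
3  1  0  3  1  0
2  2  2  1  0  1
2  2  2  2  0  1
k=15  1  1  2  3  1  1
3  1  0  3  1  0
2  2  2  1  0  1
3  2  2  2  0  1
k=16  1  1  2  3  1  1
3  1  0  3  1  0
3  2  2  1  0  1
0  3  2  2  0  1
k=17  1  1  2  3  1  1
3  1  0  3  1  0
3  2  2  1  0  1
1  3  2  2  0  1
k=18  1  1  2  3  1  1
3  1  0  3  1  0
3  2  2  1  0  1
2  3  2  2  0  1
k=19  1  1  2  3  1  1
3  1  0  3  1  0
3  2  2  1  0  1
3  3  2  2  0  1
k=20  2  1  2  3  1  1
0  3  0  3  1  0
2  0  3  1  0  1
2  1  3  2  0  1

1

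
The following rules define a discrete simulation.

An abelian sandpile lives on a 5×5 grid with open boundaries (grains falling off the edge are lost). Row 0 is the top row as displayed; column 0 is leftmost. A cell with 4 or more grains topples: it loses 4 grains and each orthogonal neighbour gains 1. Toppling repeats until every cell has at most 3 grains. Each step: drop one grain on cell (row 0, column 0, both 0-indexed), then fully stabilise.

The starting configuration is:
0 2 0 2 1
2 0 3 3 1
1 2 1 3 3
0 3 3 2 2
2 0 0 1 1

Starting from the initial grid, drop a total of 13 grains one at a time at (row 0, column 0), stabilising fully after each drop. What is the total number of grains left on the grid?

step 0: 0 2 0 2 1
2 0 3 3 1
1 2 1 3 3
0 3 3 2 2
2 0 0 1 1
step 1: 1 2 0 2 1
2 0 3 3 1
1 2 1 3 3
0 3 3 2 2
2 0 0 1 1
step 2: 2 2 0 2 1
2 0 3 3 1
1 2 1 3 3
0 3 3 2 2
2 0 0 1 1
step 3: 3 2 0 2 1
2 0 3 3 1
1 2 1 3 3
0 3 3 2 2
2 0 0 1 1
step 4: 0 3 0 2 1
3 0 3 3 1
1 2 1 3 3
0 3 3 2 2
2 0 0 1 1
step 5: 1 3 0 2 1
3 0 3 3 1
1 2 1 3 3
0 3 3 2 2
2 0 0 1 1
step 6: 2 3 0 2 1
3 0 3 3 1
1 2 1 3 3
0 3 3 2 2
2 0 0 1 1
step 7: 3 3 0 2 1
3 0 3 3 1
1 2 1 3 3
0 3 3 2 2
2 0 0 1 1
step 8: 2 0 1 2 1
0 2 3 3 1
2 2 1 3 3
0 3 3 2 2
2 0 0 1 1
step 9: 3 0 1 2 1
0 2 3 3 1
2 2 1 3 3
0 3 3 2 2
2 0 0 1 1
step 10: 0 1 1 2 1
1 2 3 3 1
2 2 1 3 3
0 3 3 2 2
2 0 0 1 1
step 11: 1 1 1 2 1
1 2 3 3 1
2 2 1 3 3
0 3 3 2 2
2 0 0 1 1
step 12: 2 1 1 2 1
1 2 3 3 1
2 2 1 3 3
0 3 3 2 2
2 0 0 1 1
step 13: 3 1 1 2 1
1 2 3 3 1
2 2 1 3 3
0 3 3 2 2
2 0 0 1 1

43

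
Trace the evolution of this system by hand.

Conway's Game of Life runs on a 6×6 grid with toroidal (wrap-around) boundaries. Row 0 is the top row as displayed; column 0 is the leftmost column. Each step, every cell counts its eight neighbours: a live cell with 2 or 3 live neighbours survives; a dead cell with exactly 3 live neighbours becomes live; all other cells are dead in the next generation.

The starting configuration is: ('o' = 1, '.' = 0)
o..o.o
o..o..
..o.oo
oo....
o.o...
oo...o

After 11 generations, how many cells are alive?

[0] o..o.o
o..o..
..o.oo
oo....
o.o...
oo...o
[1] ..o...
oooo..
..oooo
o.oo..
..o...
..o.o.
[2] ......
o....o
.....o
.....o
..o...
.oo...
[3] oo....
o....o
....oo
......
.oo...
.oo...
[4] ..o..o
.o..o.
o...oo
......
.oo...
......
[5] ......
.o.oo.
o...oo
oo...o
......
.oo...
[6] .o.o..
o..oo.
..oo..
.o..o.
..o...
......
[7] ..ooo.
.o..o.
.oo..o
.o....
......
..o...
[8] .oo.o.
oo..oo
.oo...
ooo...
......
..o...
[9] ..o.o.
....oo
...o..
o.o...
..o...
.ooo..
[10] .oo.oo
....oo
...ooo
.ooo..
......
.o....
[11] .ooooo
..o...
o....o
..oo..
.o....
ooo...

14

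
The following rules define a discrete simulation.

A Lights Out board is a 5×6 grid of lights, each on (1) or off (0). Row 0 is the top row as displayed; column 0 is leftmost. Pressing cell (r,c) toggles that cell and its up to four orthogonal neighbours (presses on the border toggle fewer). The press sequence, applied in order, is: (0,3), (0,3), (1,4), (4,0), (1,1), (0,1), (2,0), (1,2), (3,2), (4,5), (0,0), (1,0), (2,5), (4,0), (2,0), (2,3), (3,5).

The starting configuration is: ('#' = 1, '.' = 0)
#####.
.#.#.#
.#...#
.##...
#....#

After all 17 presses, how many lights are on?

step 0: #####.
.#.#.#
.#...#
.##...
#....#
step 1: ##....
.#...#
.#...#
.##...
#....#
step 2: #####.
.#.#.#
.#...#
.##...
#....#
step 3: ####..
.#..#.
.#..##
.##...
#....#
step 4: ####..
.#..#.
.#..##
###...
.#...#
step 5: #.##..
#.#.#.
....##
###...
.#...#
step 6: .#.#..
###.#.
....##
###...
.#...#
step 7: .#.#..
.##.#.
##..##
.##...
.#...#
step 8: .###..
...##.
###.##
.##...
.#...#
step 9: .###..
...##.
##..##
...#..
.##..#
step 10: .###..
...##.
##..##
...#.#
.##.#.
step 11: #.##..
#..##.
##..##
...#.#
.##.#.
step 12: ..##..
.#.##.
.#..##
...#.#
.##.#.
step 13: ..##..
.#.###
.#....
...#..
.##.#.
step 14: ..##..
.#.###
.#....
#..#..
#.#.#.
step 15: ..##..
##.###
#.....
...#..
#.#.#.
step 16: ..##..
##..##
#.###.
......
#.#.#.
step 17: ..##..
##..##
#.####
....##
#.#.##

17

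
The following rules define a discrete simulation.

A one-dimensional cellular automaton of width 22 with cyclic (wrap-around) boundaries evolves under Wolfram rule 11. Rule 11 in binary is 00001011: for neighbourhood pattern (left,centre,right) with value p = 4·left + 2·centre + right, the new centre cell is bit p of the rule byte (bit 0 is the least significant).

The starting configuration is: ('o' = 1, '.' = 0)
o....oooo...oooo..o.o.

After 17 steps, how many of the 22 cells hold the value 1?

9

t=0: o....oooo...oooo..o.o.
t=1: ..oooo....ooo....o....
t=2: ooo....oooo...ooo..ooo
t=3: ....oooo....ooo...oo..
t=4: ooooo....oooo...ooo..o
t=5: ......oooo....ooo...oo
t=6: .oooooo....oooo...ooo.
t=7: oo......oooo....ooo...
t=8: o..oooooo....oooo...oo
t=9: ..oo......oooo....ooo.
t=10: ooo..oooooo....oooo...
t=11: o...oo......oooo....oo
t=12: ..ooo..oooooo....oooo.
t=13: ooo...oo......oooo....
t=14: o...ooo..oooooo....ooo
t=15: ..ooo...oo......oooo..
t=16: ooo...ooo..oooooo....o
t=17: ....ooo...oo......oooo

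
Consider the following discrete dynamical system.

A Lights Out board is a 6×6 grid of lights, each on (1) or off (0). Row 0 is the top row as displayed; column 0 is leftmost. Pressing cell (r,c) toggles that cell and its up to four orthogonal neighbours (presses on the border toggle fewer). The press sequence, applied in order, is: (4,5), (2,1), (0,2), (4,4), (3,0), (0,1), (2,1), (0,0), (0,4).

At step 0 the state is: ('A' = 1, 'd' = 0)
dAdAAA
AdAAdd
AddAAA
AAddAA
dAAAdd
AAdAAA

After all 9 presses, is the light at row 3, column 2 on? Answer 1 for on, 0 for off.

[0] dAdAAA
AdAAdd
AddAAA
AAddAA
dAAAdd
AAdAAA
[1] dAdAAA
AdAAdd
AddAAA
AAddAd
dAAAAA
AAdAAd
[2] dAdAAA
AAAAdd
dAAAAA
AdddAd
dAAAAA
AAdAAd
[3] ddAdAA
AAdAdd
dAAAAA
AdddAd
dAAAAA
AAdAAd
[4] ddAdAA
AAdAdd
dAAAAA
Addddd
dAAddd
AAdAdd
[5] ddAdAA
AAdAdd
AAAAAA
dAdddd
AAAddd
AAdAdd
[6] AAddAA
AddAdd
AAAAAA
dAdddd
AAAddd
AAdAdd
[7] AAddAA
AAdAdd
dddAAA
dddddd
AAAddd
AAdAdd
[8] ddddAA
dAdAdd
dddAAA
dddddd
AAAddd
AAdAdd
[9] dddAdd
dAdAAd
dddAAA
dddddd
AAAddd
AAdAdd

0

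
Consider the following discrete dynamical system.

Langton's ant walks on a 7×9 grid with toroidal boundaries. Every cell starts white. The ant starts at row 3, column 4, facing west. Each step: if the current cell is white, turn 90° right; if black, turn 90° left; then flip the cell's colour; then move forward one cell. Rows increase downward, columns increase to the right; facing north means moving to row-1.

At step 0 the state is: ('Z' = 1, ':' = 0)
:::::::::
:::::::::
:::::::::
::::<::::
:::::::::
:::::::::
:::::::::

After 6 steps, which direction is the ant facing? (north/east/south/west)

west

[0] :::::::::
:::::::::
:::::::::
::::<::::
:::::::::
:::::::::
:::::::::
[1] :::::::::
:::::::::
::::^::::
::::Z::::
:::::::::
:::::::::
:::::::::
[2] :::::::::
:::::::::
::::Z>:::
::::Z::::
:::::::::
:::::::::
:::::::::
[3] :::::::::
:::::::::
::::ZZ:::
::::Zv:::
:::::::::
:::::::::
:::::::::
[4] :::::::::
:::::::::
::::ZZ:::
::::<Z:::
:::::::::
:::::::::
:::::::::
[5] :::::::::
:::::::::
::::ZZ:::
:::::Z:::
::::v::::
:::::::::
:::::::::
[6] :::::::::
:::::::::
::::ZZ:::
:::::Z:::
:::<Z::::
:::::::::
:::::::::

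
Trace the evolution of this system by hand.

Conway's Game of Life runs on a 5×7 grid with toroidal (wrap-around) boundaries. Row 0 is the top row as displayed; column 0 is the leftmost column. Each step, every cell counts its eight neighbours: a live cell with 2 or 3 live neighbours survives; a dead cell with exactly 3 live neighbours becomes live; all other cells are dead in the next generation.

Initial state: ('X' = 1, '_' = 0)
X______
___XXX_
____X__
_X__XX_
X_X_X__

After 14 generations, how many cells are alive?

12

gen 0: X______
___XXX_
____X__
_X__XX_
X_X_X__
gen 1: _X___XX
___XXX_
_______
_X__XX_
X__XXXX
gen 2: __X____
____XXX
___X___
X__X___
_XXX___
gen 3: _XX_XX_
___XXX_
___X_XX
_X_XX__
_X_X___
gen 4: _X___X_
_______
______X
X__X_X_
XX___X_
gen 5: XX____X
_______
______X
XX__XX_
XXX__X_
gen 6: __X___X
______X
X____XX
__X_XX_
__X_XX_
gen 7: ___X__X
_______
X___X__
_X_____
_XX_X_X
gen 8: X_XX_X_
_______
_______
_XXX_X_
_XXX_X_
gen 9: ___X__X
_______
__X____
_X_X___
X____X_
gen 10: ______X
_______
__X____
_XX____
X_X_X_X
gen 11: X____XX
_______
_XX____
X_X____
X_XX_XX
gen 12: XX__XX_
XX____X
_XX____
X______
__XXXX_
gen 13: _______
_____XX
__X___X
____X__
X_XX_X_
gen 14: ____XX_
_____XX
______X
_XX_XXX
___XX__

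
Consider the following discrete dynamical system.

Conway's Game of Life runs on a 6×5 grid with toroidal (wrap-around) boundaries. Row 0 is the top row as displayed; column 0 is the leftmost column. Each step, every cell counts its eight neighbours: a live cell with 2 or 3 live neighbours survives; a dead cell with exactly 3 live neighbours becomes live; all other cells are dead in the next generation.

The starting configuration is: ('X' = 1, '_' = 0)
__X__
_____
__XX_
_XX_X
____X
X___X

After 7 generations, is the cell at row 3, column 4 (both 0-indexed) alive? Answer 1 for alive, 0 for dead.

0

gen 0: __X__
_____
__XX_
_XX_X
____X
X___X
gen 1: _____
__XX_
_XXX_
XXX_X
_X__X
X__XX
gen 2: __X__
_X_X_
_____
____X
_____
X__XX
gen 3: XXX__
__X__
_____
_____
X__X_
___XX
gen 4: XXX_X
__X__
_____
_____
___X_
___X_
gen 5: XXX_X
X_XX_
_____
_____
_____
XX_X_
gen 6: _____
X_XX_
_____
_____
_____
___X_
gen 7: __XXX
_____
_____
_____
_____
_____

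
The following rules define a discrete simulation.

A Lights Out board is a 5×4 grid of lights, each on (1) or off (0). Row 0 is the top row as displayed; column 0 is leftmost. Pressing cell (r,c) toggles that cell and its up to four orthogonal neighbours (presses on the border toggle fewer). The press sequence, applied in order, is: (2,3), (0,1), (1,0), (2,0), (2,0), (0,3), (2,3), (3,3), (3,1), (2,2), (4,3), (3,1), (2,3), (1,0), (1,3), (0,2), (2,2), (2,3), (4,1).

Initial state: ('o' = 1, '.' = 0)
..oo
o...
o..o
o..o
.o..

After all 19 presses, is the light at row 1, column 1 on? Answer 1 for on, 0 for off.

1

gen 0: ..oo
o...
o..o
o..o
.o..
gen 1: ..oo
o..o
o.o.
o...
.o..
gen 2: oo.o
oo.o
o.o.
o...
.o..
gen 3: .o.o
...o
..o.
o...
.o..
gen 4: .o.o
o..o
ooo.
....
.o..
gen 5: .o.o
...o
..o.
o...
.o..
gen 6: .oo.
....
..o.
o...
.o..
gen 7: .oo.
...o
...o
o..o
.o..
gen 8: .oo.
...o
....
o.o.
.o.o
gen 9: .oo.
...o
.o..
.o..
...o
gen 10: .oo.
..oo
..oo
.oo.
...o
gen 11: .oo.
..oo
..oo
.ooo
..o.
gen 12: .oo.
..oo
.ooo
o..o
.oo.
gen 13: .oo.
..o.
.o..
o...
.oo.
gen 14: ooo.
ooo.
oo..
o...
.oo.
gen 15: oooo
oo.o
oo.o
o...
.oo.
gen 16: o...
oooo
oo.o
o...
.oo.
gen 17: o...
oo.o
o.o.
o.o.
.oo.
gen 18: o...
oo..
o..o
o.oo
.oo.
gen 19: o...
oo..
o..o
oooo
o...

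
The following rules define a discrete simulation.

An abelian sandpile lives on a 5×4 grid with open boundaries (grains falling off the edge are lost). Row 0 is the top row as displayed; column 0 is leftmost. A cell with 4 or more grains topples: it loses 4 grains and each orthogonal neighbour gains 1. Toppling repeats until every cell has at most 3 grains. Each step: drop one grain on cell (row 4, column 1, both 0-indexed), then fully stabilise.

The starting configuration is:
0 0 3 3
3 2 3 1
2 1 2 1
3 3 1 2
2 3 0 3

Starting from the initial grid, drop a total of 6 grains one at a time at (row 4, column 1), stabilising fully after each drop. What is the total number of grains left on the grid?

39

t=0: 0 0 3 3
3 2 3 1
2 1 2 1
3 3 1 2
2 3 0 3
t=1: 0 0 3 3
3 2 3 1
3 2 2 1
1 1 2 2
0 2 1 3
t=2: 0 0 3 3
3 2 3 1
3 2 2 1
1 1 2 2
0 3 1 3
t=3: 0 0 3 3
3 2 3 1
3 2 2 1
1 2 2 2
1 0 2 3
t=4: 0 0 3 3
3 2 3 1
3 2 2 1
1 2 2 2
1 1 2 3
t=5: 0 0 3 3
3 2 3 1
3 2 2 1
1 2 2 2
1 2 2 3
t=6: 0 0 3 3
3 2 3 1
3 2 2 1
1 2 2 2
1 3 2 3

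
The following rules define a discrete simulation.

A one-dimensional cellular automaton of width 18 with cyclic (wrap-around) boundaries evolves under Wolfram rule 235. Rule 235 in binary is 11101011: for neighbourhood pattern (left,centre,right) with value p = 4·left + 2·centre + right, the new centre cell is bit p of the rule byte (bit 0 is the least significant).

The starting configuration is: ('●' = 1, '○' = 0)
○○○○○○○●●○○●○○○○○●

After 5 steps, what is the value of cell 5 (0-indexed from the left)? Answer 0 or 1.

1

k=0  ○○○○○○○●●○○●○○○○○●
k=1  ○●●●●●●●●○●○○●●●●○
k=2  ●●●●●●●●●●○○●●●●●○
k=3  ●●●●●●●●●●○●●●●●●●
k=4  ●●●●●●●●●●●●●●●●●●
k=5  ●●●●●●●●●●●●●●●●●●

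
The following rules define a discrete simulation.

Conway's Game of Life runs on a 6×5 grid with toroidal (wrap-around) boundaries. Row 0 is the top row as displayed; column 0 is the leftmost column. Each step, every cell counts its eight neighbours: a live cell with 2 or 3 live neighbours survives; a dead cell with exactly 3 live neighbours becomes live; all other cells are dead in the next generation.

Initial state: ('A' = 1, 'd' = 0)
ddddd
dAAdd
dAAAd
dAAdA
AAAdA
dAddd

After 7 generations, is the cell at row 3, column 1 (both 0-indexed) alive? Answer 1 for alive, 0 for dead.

0

k=0  ddddd
dAAdd
dAAAd
dAAdA
AAAdA
dAddd
k=1  dAAdd
dAdAd
ddddd
ddddA
ddddA
dAAdd
k=2  AddAd
dAddd
ddddd
ddddd
AddAd
AAAAd
k=3  AddAd
ddddd
ddddd
ddddd
AddAd
AddAd
k=4  ddddd
ddddd
ddddd
ddddd
ddddd
AAAAd
k=5  dAAdd
ddddd
ddddd
ddddd
dAAdd
dAAdd
k=6  dAAdd
ddddd
ddddd
ddddd
dAAdd
AddAd
k=7  dAAdd
ddddd
ddddd
ddddd
dAAdd
AddAd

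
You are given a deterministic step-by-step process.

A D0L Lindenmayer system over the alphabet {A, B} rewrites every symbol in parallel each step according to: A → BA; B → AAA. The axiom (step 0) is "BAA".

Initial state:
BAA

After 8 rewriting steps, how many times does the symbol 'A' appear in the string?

0) BAA
1) AAABABA
2) BABABAAAABAAAABA
3) AAABAAAABAAAABABABABAAAABABABABAAAABA
4) BABABAAAABABABABAAAABABABABAAAABAAAABAAAABAAAABABABABAAAABAAAABAAAABAAAABABABABAAAABA
5) AAABAAAABAAAABABABABAAAABAAAABAAAABAAAABABABABAAAABAAAABAA…ABABAAAABABABABAAAABABABABAAAABAAAABAAAABAAAABABABABAAAABA  (len 196)
6) BABABAAAABABABABAAAABABABABAAAABAAAABAAAABAAAABABABABAAAAB…ABABAAAABABABABAAAABABABABAAAABAAAABAAAABAAAABABABABAAAABA  (len 451)
7) AAABAAAABAAAABABABABAAAABAAAABAAAABAAAABABABABAAAABAAAABAA…ABABAAAABABABABAAAABABABABAAAABAAAABAAAABAAAABABABABAAAABA  (len 1039)
8) BABABAAAABABABABAAAABABABABAAAABAAAABAAAABAAAABABABABAAAAB…ABABAAAABABABABAAAABABABABAAAABAAAABAAAABAAAABABABABAAAABA  (len 2392)

1667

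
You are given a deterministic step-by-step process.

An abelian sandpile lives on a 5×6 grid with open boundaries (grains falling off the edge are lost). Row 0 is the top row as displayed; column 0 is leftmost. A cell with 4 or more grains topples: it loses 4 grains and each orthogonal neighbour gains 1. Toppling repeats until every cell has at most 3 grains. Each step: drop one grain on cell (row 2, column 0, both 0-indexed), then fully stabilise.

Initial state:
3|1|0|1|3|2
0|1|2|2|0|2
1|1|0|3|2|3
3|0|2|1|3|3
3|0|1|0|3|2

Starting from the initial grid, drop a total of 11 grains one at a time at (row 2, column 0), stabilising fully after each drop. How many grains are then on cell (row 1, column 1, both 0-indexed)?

[0] 3|1|0|1|3|2
0|1|2|2|0|2
1|1|0|3|2|3
3|0|2|1|3|3
3|0|1|0|3|2
[1] 3|1|0|1|3|2
0|1|2|2|0|2
2|1|0|3|2|3
3|0|2|1|3|3
3|0|1|0|3|2
[2] 3|1|0|1|3|2
0|1|2|2|0|2
3|1|0|3|2|3
3|0|2|1|3|3
3|0|1|0|3|2
[3] 3|1|0|1|3|2
1|1|2|2|0|2
1|2|0|3|2|3
1|1|2|1|3|3
0|1|1|0|3|2
[4] 3|1|0|1|3|2
1|1|2|2|0|2
2|2|0|3|2|3
1|1|2|1|3|3
0|1|1|0|3|2
[5] 3|1|0|1|3|2
1|1|2|2|0|2
3|2|0|3|2|3
1|1|2|1|3|3
0|1|1|0|3|2
[6] 3|1|0|1|3|2
2|1|2|2|0|2
0|3|0|3|2|3
2|1|2|1|3|3
0|1|1|0|3|2
[7] 3|1|0|1|3|2
2|1|2|2|0|2
1|3|0|3|2|3
2|1|2|1|3|3
0|1|1|0|3|2
[8] 3|1|0|1|3|2
2|1|2|2|0|2
2|3|0|3|2|3
2|1|2|1|3|3
0|1|1|0|3|2
[9] 3|1|0|1|3|2
2|1|2|2|0|2
3|3|0|3|2|3
2|1|2|1|3|3
0|1|1|0|3|2
[10] 3|1|0|1|3|2
3|2|2|2|0|2
1|0|1|3|2|3
3|2|2|1|3|3
0|1|1|0|3|2
[11] 3|1|0|1|3|2
3|2|2|2|0|2
2|0|1|3|2|3
3|2|2|1|3|3
0|1|1|0|3|2

2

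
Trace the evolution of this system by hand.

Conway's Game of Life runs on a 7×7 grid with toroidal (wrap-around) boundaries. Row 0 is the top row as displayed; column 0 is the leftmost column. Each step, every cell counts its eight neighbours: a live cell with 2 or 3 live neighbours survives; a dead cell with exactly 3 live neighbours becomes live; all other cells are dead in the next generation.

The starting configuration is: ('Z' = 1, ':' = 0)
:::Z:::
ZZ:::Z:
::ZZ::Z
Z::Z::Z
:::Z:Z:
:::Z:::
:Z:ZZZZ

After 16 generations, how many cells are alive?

step 0: :::Z:::
ZZ:::Z:
::ZZ::Z
Z::Z::Z
:::Z:Z:
:::Z:::
:Z:ZZZZ
step 1: :Z:Z:::
ZZ:ZZ:Z
::ZZZZ:
Z::Z:ZZ
::ZZ::Z
:::Z::Z
:::Z:Z:
step 2: :Z:Z:ZZ
ZZ::::Z
:::::::
ZZ:::::
::ZZ:::
:::Z:ZZ
:::Z:::
step 3: :Z::ZZZ
:ZZ::ZZ
::::::Z
:ZZ::::
ZZZZZ:Z
:::Z:::
Z::Z:::
step 4: :Z:ZZ::
:ZZ:Z::
:::::ZZ
:::::ZZ
Z:::Z::
::::::Z
Z:ZZ:ZZ
step 5: ::::::Z
ZZZ:Z::
Z:::Z:Z
Z:::Z::
Z::::::
:Z:ZZ::
ZZZZ:ZZ
step 6: ::::Z::
:Z:Z:::
::::Z:Z
ZZ:::Z:
ZZ:ZZ::
:::ZZZ:
:Z:Z:ZZ
step 7: Z::ZZZ:
:::ZZZ:
:ZZ:ZZZ
:ZZZ:Z:
ZZ:Z:::
:Z:::::
::ZZ::Z
step 8: :::::::
ZZ:::::
ZZ::::Z
:::::Z:
Z::ZZ::
:Z:Z:::
ZZZZ:ZZ
step 9: :::::::
:Z::::Z
:Z::::Z
:Z::ZZ:
::ZZZ::
:::::Z:
ZZ:ZZ:Z
step 10: :ZZ::ZZ
:::::::
:ZZ:::Z
ZZ::ZZ:
::ZZ:::
ZZ:::ZZ
Z:::ZZZ
step 11: :Z::Z::
:::::ZZ
:ZZ::ZZ
Z:::ZZZ
::ZZ:::
:ZZZ:::
::Z:Z::
step 12: :::ZZ::
:ZZ:Z:Z
:Z:::::
Z:::Z::
Z::::ZZ
:Z::Z::
::::Z::
step 13: ::Z:Z::
ZZZ:ZZ:
:ZZZ:Z:
ZZ:::Z:
ZZ::ZZZ
Z:::Z:Z
::::ZZ:
step 14: ::Z:::Z
Z::::ZZ
:::Z:Z:
:::Z:::
::::Z::
:Z:Z:::
::::Z:Z
step 15: :::::::
Z:::ZZ:
:::::Z:
:::Z:::
::ZZZ::
:::ZZZ:
Z:ZZ:Z:
step 16: :Z:Z:Z:
::::ZZZ
:::::ZZ
::ZZ:::
::Z::Z:
:Z:::ZZ
::ZZ:ZZ

19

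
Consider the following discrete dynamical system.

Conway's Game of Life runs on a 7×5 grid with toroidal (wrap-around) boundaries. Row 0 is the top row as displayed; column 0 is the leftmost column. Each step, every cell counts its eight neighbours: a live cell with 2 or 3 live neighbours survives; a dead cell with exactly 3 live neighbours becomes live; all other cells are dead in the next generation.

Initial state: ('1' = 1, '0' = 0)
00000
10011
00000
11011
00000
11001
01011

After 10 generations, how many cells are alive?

2

0) 00000
10011
00000
11011
00000
11001
01011
1) 00100
00001
01100
10001
00110
01111
01111
2) 11101
01110
01011
10001
00000
00000
00001
3) 00001
00000
01000
10011
00000
00000
01011
4) 10011
00000
10001
10001
00001
00000
10011
5) 10010
00010
10001
00010
10001
10010
10010
6) 00110
10010
00011
00010
10010
11010
11110
7) 10000
00000
00110
00110
11010
00010
10000
8) 00000
00000
00110
00000
01010
11100
00001
9) 00000
00000
00000
00010
11000
11111
11000
10) 00000
00000
00000
00000
00000
00010
00010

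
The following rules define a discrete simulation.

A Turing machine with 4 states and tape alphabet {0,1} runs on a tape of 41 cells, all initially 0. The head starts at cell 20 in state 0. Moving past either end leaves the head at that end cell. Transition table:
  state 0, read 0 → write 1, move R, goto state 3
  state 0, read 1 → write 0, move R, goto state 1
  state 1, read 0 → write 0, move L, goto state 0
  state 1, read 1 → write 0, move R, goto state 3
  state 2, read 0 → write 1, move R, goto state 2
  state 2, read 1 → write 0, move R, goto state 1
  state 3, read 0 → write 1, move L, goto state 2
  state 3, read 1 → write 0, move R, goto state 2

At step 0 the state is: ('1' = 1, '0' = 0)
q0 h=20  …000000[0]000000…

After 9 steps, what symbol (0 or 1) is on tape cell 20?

t=0: q0 h=20  …000000[0]000000…
t=1: q3 h=21  …000001[0]000000…
t=2: q2 h=20  …000000[1]100000…
t=3: q1 h=21  …000000[1]000000…
t=4: q3 h=22  …000000[0]000000…
t=5: q2 h=21  …000000[0]100000…
t=6: q2 h=22  …000001[1]000000…
t=7: q1 h=23  …000010[0]000000…
t=8: q0 h=22  …000001[0]000000…
t=9: q3 h=23  …000011[0]000000…

0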